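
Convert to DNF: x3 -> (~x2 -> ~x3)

x3 -> (~x2 -> ~x3)
≡ ~x3 | (~x2 -> ~x3)   [eliminate ->]
≡ ~x3 | ~~x2 | ~x3   [eliminate ->]
≡ ~x3 | x2 | ~x3   [double negation]
≡ ~x3 | x2   [simplify]

~x3 | x2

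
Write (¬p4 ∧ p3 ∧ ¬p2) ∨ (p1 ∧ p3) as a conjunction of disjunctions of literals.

(¬p4 ∧ p3 ∧ ¬p2) ∨ (p1 ∧ p3)
≡ (¬p4 ∨ p1) ∧ (¬p4 ∨ p3) ∧ (p3 ∨ p1) ∧ (p3 ∨ p3) ∧ (¬p2 ∨ p1) ∧ (¬p2 ∨ p3)   [distribute ∨ over ∧]
≡ (¬p4 ∨ p1) ∧ p3 ∧ (¬p2 ∨ p1)   [simplify]

(¬p4 ∨ p1) ∧ p3 ∧ (¬p2 ∨ p1)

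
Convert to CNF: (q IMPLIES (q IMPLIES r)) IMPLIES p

(q IMPLIES (q IMPLIES r)) IMPLIES p
= NOT (q IMPLIES (q IMPLIES r)) OR p   — eliminate IMPLIES
= NOT (NOT q OR (q IMPLIES r)) OR p   — eliminate IMPLIES
= NOT (NOT q OR NOT q OR r) OR p   — eliminate IMPLIES
= (NOT NOT q AND NOT NOT q AND NOT r) OR p   — De Morgan
= (q AND NOT NOT q AND NOT r) OR p   — double negation
= (q AND q AND NOT r) OR p   — double negation
= (q OR p) AND (q OR p) AND (NOT r OR p)   — distribute OR over AND
= (q OR p) AND (NOT r OR p)   — simplify

(q OR p) AND (NOT r OR p)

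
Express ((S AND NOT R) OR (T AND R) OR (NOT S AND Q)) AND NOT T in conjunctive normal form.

((S AND NOT R) OR (T AND R) OR (NOT S AND Q)) AND NOT T
≡ (S OR T OR NOT S) AND (S OR T OR Q) AND (S OR R OR NOT S) AND (S OR R OR Q) AND (NOT R OR T OR NOT S) AND (NOT R OR T OR Q) AND (NOT R OR R OR NOT S) AND (NOT R OR R OR Q) AND NOT T   — distribute OR over AND
≡ (S OR T OR Q) AND (S OR R OR Q) AND (NOT R OR T OR NOT S) AND (NOT R OR T OR Q) AND NOT T   — simplify

(S OR T OR Q) AND (S OR R OR Q) AND (NOT R OR T OR NOT S) AND (NOT R OR T OR Q) AND NOT T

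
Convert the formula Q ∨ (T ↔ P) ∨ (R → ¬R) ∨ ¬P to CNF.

Q ∨ ¬P ∨ T ∨ ¬R

Q ∨ (T ↔ P) ∨ (R → ¬R) ∨ ¬P
= Q ∨ (T → P) ∧ (P → T) ∨ (R → ¬R) ∨ ¬P   [eliminate ↔]
= Q ∨ (¬T ∨ P) ∧ (P → T) ∨ (R → ¬R) ∨ ¬P   [eliminate →]
= Q ∨ (¬T ∨ P) ∧ (¬P ∨ T) ∨ (R → ¬R) ∨ ¬P   [eliminate →]
= Q ∨ (¬T ∨ P) ∧ (¬P ∨ T) ∨ ¬R ∨ ¬R ∨ ¬P   [eliminate →]
= (Q ∨ ¬T ∨ P ∨ ¬R ∨ ¬R ∨ ¬P) ∧ (Q ∨ ¬P ∨ T ∨ ¬R ∨ ¬R ∨ ¬P)   [distribute ∨ over ∧]
= Q ∨ ¬P ∨ T ∨ ¬R   [simplify]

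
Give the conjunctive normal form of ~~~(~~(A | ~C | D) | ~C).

~A & C & ~D

~~~(~~(A | ~C | D) | ~C)
= ~(~~(A | ~C | D) | ~C)   [double negation]
= ~~~(A | ~C | D) & ~~C   [De Morgan]
= ~(A | ~C | D) & ~~C   [double negation]
= ~A & ~~C & ~D & ~~C   [De Morgan]
= ~A & C & ~D & ~~C   [double negation]
= ~A & C & ~D & C   [double negation]
= ~A & C & ~D   [simplify]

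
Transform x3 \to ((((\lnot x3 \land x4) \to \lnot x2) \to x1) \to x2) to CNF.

x3 \to ((((\lnot x3 \land x4) \to \lnot x2) \to x1) \to x2)
⇔ \lnot x3 \lor ((((\lnot x3 \land x4) \to \lnot x2) \to x1) \to x2)   [eliminate \to]
⇔ \lnot x3 \lor \lnot (((\lnot x3 \land x4) \to \lnot x2) \to x1) \lor x2   [eliminate \to]
⇔ \lnot x3 \lor \lnot (\lnot ((\lnot x3 \land x4) \to \lnot x2) \lor x1) \lor x2   [eliminate \to]
⇔ \lnot x3 \lor \lnot (\lnot (\lnot (\lnot x3 \land x4) \lor \lnot x2) \lor x1) \lor x2   [eliminate \to]
⇔ \lnot x3 \lor (\lnot \lnot (\lnot (\lnot x3 \land x4) \lor \lnot x2) \land \lnot x1) \lor x2   [De Morgan]
⇔ \lnot x3 \lor ((\lnot (\lnot x3 \land x4) \lor \lnot x2) \land \lnot x1) \lor x2   [double negation]
⇔ \lnot x3 \lor ((\lnot \lnot x3 \lor \lnot x4 \lor \lnot x2) \land \lnot x1) \lor x2   [De Morgan]
⇔ \lnot x3 \lor ((x3 \lor \lnot x4 \lor \lnot x2) \land \lnot x1) \lor x2   [double negation]
⇔ (\lnot x3 \lor x3 \lor \lnot x4 \lor \lnot x2 \lor x2) \land (\lnot x3 \lor \lnot x1 \lor x2)   [distribute \lor over \land]
⇔ \lnot x3 \lor \lnot x1 \lor x2   [simplify]

\lnot x3 \lor \lnot x1 \lor x2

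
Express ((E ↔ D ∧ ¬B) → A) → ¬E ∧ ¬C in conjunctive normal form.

(¬E ∨ D) ∧ (¬E ∨ ¬B) ∧ (¬D ∨ B ∨ E ∨ ¬C) ∧ (¬A ∨ ¬E) ∧ (¬A ∨ ¬C)

((E ↔ D ∧ ¬B) → A) → ¬E ∧ ¬C
≡ ¬((E ↔ D ∧ ¬B) → A) ∨ ¬E ∧ ¬C   — eliminate →
≡ ¬(¬(E ↔ D ∧ ¬B) ∨ A) ∨ ¬E ∧ ¬C   — eliminate →
≡ ¬(¬((E → D ∧ ¬B) ∧ (D ∧ ¬B → E)) ∨ A) ∨ ¬E ∧ ¬C   — eliminate ↔
≡ ¬(¬((¬E ∨ D ∧ ¬B) ∧ (D ∧ ¬B → E)) ∨ A) ∨ ¬E ∧ ¬C   — eliminate →
≡ ¬(¬((¬E ∨ D ∧ ¬B) ∧ (¬(D ∧ ¬B) ∨ E)) ∨ A) ∨ ¬E ∧ ¬C   — eliminate →
≡ ¬¬((¬E ∨ D ∧ ¬B) ∧ (¬(D ∧ ¬B) ∨ E)) ∧ ¬A ∨ ¬E ∧ ¬C   — De Morgan
≡ (¬E ∨ D ∧ ¬B) ∧ (¬(D ∧ ¬B) ∨ E) ∧ ¬A ∨ ¬E ∧ ¬C   — double negation
≡ (¬E ∨ D ∧ ¬B) ∧ (¬D ∨ ¬¬B ∨ E) ∧ ¬A ∨ ¬E ∧ ¬C   — De Morgan
≡ (¬E ∨ D ∧ ¬B) ∧ (¬D ∨ B ∨ E) ∧ ¬A ∨ ¬E ∧ ¬C   — double negation
≡ (¬E ∨ D ∨ ¬E) ∧ (¬E ∨ D ∨ ¬C) ∧ (¬E ∨ ¬B ∨ ¬E) ∧ (¬E ∨ ¬B ∨ ¬C) ∧ (¬D ∨ B ∨ E ∨ ¬E) ∧ (¬D ∨ B ∨ E ∨ ¬C) ∧ (¬A ∨ ¬E) ∧ (¬A ∨ ¬C)   — distribute ∨ over ∧
≡ (¬E ∨ D) ∧ (¬E ∨ ¬B) ∧ (¬D ∨ B ∨ E ∨ ¬C) ∧ (¬A ∨ ¬E) ∧ (¬A ∨ ¬C)   — simplify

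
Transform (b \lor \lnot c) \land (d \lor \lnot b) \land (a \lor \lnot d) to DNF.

(b \lor \lnot c) \land (d \lor \lnot b) \land (a \lor \lnot d)
= (b \land d \land a) \lor (b \land d \land \lnot d) \lor (b \land \lnot b \land a) \lor (b \land \lnot b \land \lnot d) \lor (\lnot c \land d \land a) \lor (\lnot c \land d \land \lnot d) \lor (\lnot c \land \lnot b \land a) \lor (\lnot c \land \lnot b \land \lnot d)   — distribute \land over \lor
= (b \land d \land a) \lor (\lnot c \land d \land a) \lor (\lnot c \land \lnot b \land a) \lor (\lnot c \land \lnot b \land \lnot d)   — simplify

(b \land d \land a) \lor (\lnot c \land d \land a) \lor (\lnot c \land \lnot b \land a) \lor (\lnot c \land \lnot b \land \lnot d)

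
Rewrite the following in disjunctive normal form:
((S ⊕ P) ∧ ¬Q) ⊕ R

((S ⊕ P) ∧ ¬Q) ⊕ R
= ((S ⊕ P) ∧ ¬Q ∧ ¬R) ∨ (¬((S ⊕ P) ∧ ¬Q) ∧ R)   (expand ⊕)
= (((S ∧ ¬P) ∨ (¬S ∧ P)) ∧ ¬Q ∧ ¬R) ∨ (¬((S ⊕ P) ∧ ¬Q) ∧ R)   (expand ⊕)
= (((S ∧ ¬P) ∨ (¬S ∧ P)) ∧ ¬Q ∧ ¬R) ∨ (¬(((S ∧ ¬P) ∨ (¬S ∧ P)) ∧ ¬Q) ∧ R)   (expand ⊕)
= (((S ∧ ¬P) ∨ (¬S ∧ P)) ∧ ¬Q ∧ ¬R) ∨ ((¬((S ∧ ¬P) ∨ (¬S ∧ P)) ∨ ¬¬Q) ∧ R)   (De Morgan)
= (((S ∧ ¬P) ∨ (¬S ∧ P)) ∧ ¬Q ∧ ¬R) ∨ (((¬(S ∧ ¬P) ∧ ¬(¬S ∧ P)) ∨ ¬¬Q) ∧ R)   (De Morgan)
= (((S ∧ ¬P) ∨ (¬S ∧ P)) ∧ ¬Q ∧ ¬R) ∨ ((((¬S ∨ ¬¬P) ∧ ¬(¬S ∧ P)) ∨ ¬¬Q) ∧ R)   (De Morgan)
= (((S ∧ ¬P) ∨ (¬S ∧ P)) ∧ ¬Q ∧ ¬R) ∨ ((((¬S ∨ P) ∧ ¬(¬S ∧ P)) ∨ ¬¬Q) ∧ R)   (double negation)
= (((S ∧ ¬P) ∨ (¬S ∧ P)) ∧ ¬Q ∧ ¬R) ∨ ((((¬S ∨ P) ∧ (¬¬S ∨ ¬P)) ∨ ¬¬Q) ∧ R)   (De Morgan)
= (((S ∧ ¬P) ∨ (¬S ∧ P)) ∧ ¬Q ∧ ¬R) ∨ ((((¬S ∨ P) ∧ (S ∨ ¬P)) ∨ ¬¬Q) ∧ R)   (double negation)
= (((S ∧ ¬P) ∨ (¬S ∧ P)) ∧ ¬Q ∧ ¬R) ∨ ((((¬S ∨ P) ∧ (S ∨ ¬P)) ∨ Q) ∧ R)   (double negation)
= (S ∧ ¬P ∧ ¬Q ∧ ¬R) ∨ (¬S ∧ P ∧ ¬Q ∧ ¬R) ∨ (¬S ∧ S ∧ R) ∨ (¬S ∧ ¬P ∧ R) ∨ (P ∧ S ∧ R) ∨ (P ∧ ¬P ∧ R) ∨ (Q ∧ R)   (distribute ∧ over ∨)
= (S ∧ ¬P ∧ ¬Q ∧ ¬R) ∨ (¬S ∧ P ∧ ¬Q ∧ ¬R) ∨ (¬S ∧ ¬P ∧ R) ∨ (P ∧ S ∧ R) ∨ (Q ∧ R)   (simplify)

(S ∧ ¬P ∧ ¬Q ∧ ¬R) ∨ (¬S ∧ P ∧ ¬Q ∧ ¬R) ∨ (¬S ∧ ¬P ∧ R) ∨ (P ∧ S ∧ R) ∨ (Q ∧ R)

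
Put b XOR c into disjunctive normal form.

(b AND NOT c) OR (NOT b AND c)

b XOR c
= (b AND NOT c) OR (NOT b AND c)   [expand XOR]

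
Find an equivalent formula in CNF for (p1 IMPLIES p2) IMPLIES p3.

(p1 OR p3) AND (NOT p2 OR p3)

(p1 IMPLIES p2) IMPLIES p3
= NOT (p1 IMPLIES p2) OR p3   (eliminate IMPLIES)
= NOT (NOT p1 OR p2) OR p3   (eliminate IMPLIES)
= (NOT NOT p1 AND NOT p2) OR p3   (De Morgan)
= (p1 AND NOT p2) OR p3   (double negation)
= (p1 OR p3) AND (NOT p2 OR p3)   (distribute OR over AND)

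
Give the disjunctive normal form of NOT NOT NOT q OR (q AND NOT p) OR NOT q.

NOT NOT NOT q OR (q AND NOT p) OR NOT q
≡ NOT q OR (q AND NOT p) OR NOT q   [double negation]
≡ NOT q OR (q AND NOT p)   [simplify]

NOT q OR (q AND NOT p)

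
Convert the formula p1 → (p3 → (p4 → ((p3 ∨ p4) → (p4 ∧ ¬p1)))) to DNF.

p1 → (p3 → (p4 → ((p3 ∨ p4) → (p4 ∧ ¬p1))))
≡ ¬p1 ∨ (p3 → (p4 → ((p3 ∨ p4) → (p4 ∧ ¬p1))))   [eliminate →]
≡ ¬p1 ∨ ¬p3 ∨ (p4 → ((p3 ∨ p4) → (p4 ∧ ¬p1)))   [eliminate →]
≡ ¬p1 ∨ ¬p3 ∨ ¬p4 ∨ ((p3 ∨ p4) → (p4 ∧ ¬p1))   [eliminate →]
≡ ¬p1 ∨ ¬p3 ∨ ¬p4 ∨ ¬(p3 ∨ p4) ∨ (p4 ∧ ¬p1)   [eliminate →]
≡ ¬p1 ∨ ¬p3 ∨ ¬p4 ∨ (¬p3 ∧ ¬p4) ∨ (p4 ∧ ¬p1)   [De Morgan]
≡ ¬p1 ∨ ¬p3 ∨ ¬p4   [simplify]

¬p1 ∨ ¬p3 ∨ ¬p4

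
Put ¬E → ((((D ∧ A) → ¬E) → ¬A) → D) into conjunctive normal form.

E ∨ A ∨ D

¬E → ((((D ∧ A) → ¬E) → ¬A) → D)
= ¬¬E ∨ ((((D ∧ A) → ¬E) → ¬A) → D)   (eliminate →)
= ¬¬E ∨ ¬(((D ∧ A) → ¬E) → ¬A) ∨ D   (eliminate →)
= ¬¬E ∨ ¬(¬((D ∧ A) → ¬E) ∨ ¬A) ∨ D   (eliminate →)
= ¬¬E ∨ ¬(¬(¬(D ∧ A) ∨ ¬E) ∨ ¬A) ∨ D   (eliminate →)
= E ∨ ¬(¬(¬(D ∧ A) ∨ ¬E) ∨ ¬A) ∨ D   (double negation)
= E ∨ (¬¬(¬(D ∧ A) ∨ ¬E) ∧ ¬¬A) ∨ D   (De Morgan)
= E ∨ ((¬(D ∧ A) ∨ ¬E) ∧ ¬¬A) ∨ D   (double negation)
= E ∨ ((¬D ∨ ¬A ∨ ¬E) ∧ ¬¬A) ∨ D   (De Morgan)
= E ∨ ((¬D ∨ ¬A ∨ ¬E) ∧ A) ∨ D   (double negation)
= (E ∨ ¬D ∨ ¬A ∨ ¬E ∨ D) ∧ (E ∨ A ∨ D)   (distribute ∨ over ∧)
= E ∨ A ∨ D   (simplify)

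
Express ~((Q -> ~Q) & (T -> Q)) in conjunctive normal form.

~((Q -> ~Q) & (T -> Q))
≡ ~((~Q | ~Q) & (T -> Q))   [eliminate ->]
≡ ~((~Q | ~Q) & (~T | Q))   [eliminate ->]
≡ ~(~Q | ~Q) | ~(~T | Q)   [De Morgan]
≡ (~~Q & ~~Q) | ~(~T | Q)   [De Morgan]
≡ (Q & ~~Q) | ~(~T | Q)   [double negation]
≡ (Q & Q) | ~(~T | Q)   [double negation]
≡ (Q & Q) | (~~T & ~Q)   [De Morgan]
≡ (Q & Q) | (T & ~Q)   [double negation]
≡ (Q | T) & (Q | ~Q) & (Q | T) & (Q | ~Q)   [distribute | over &]
≡ Q | T   [simplify]

Q | T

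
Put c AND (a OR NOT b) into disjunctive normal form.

c AND (a OR NOT b)
≡ (c AND a) OR (c AND NOT b)   (distribute AND over OR)

(c AND a) OR (c AND NOT b)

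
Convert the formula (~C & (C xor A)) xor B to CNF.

(~C & (C xor A)) xor B
≡ ((~C & (C xor A)) | B) & ~(~C & (C xor A) & B)   (expand xor)
≡ ((~C & (C | A) & ~(C & A)) | B) & ~(~C & (C xor A) & B)   (expand xor)
≡ ((~C & (C | A) & ~(C & A)) | B) & ~(~C & (C | A) & ~(C & A) & B)   (expand xor)
≡ ((~C & (C | A) & (~C | ~A)) | B) & ~(~C & (C | A) & ~(C & A) & B)   (De Morgan)
≡ ((~C & (C | A) & (~C | ~A)) | B) & (~~C | ~(C | A) | ~~(C & A) | ~B)   (De Morgan)
≡ ((~C & (C | A) & (~C | ~A)) | B) & (C | ~(C | A) | ~~(C & A) | ~B)   (double negation)
≡ ((~C & (C | A) & (~C | ~A)) | B) & (C | (~C & ~A) | ~~(C & A) | ~B)   (De Morgan)
≡ ((~C & (C | A) & (~C | ~A)) | B) & (C | (~C & ~A) | (C & A) | ~B)   (double negation)
≡ (~C | B) & (C | A | B) & (~C | ~A | B) & (C | ~C | C | ~B) & (C | ~C | A | ~B) & (C | ~A | C | ~B) & (C | ~A | A | ~B)   (distribute | over &)
≡ (~C | B) & (C | A | B) & (C | ~A | ~B)   (simplify)

(~C | B) & (C | A | B) & (C | ~A | ~B)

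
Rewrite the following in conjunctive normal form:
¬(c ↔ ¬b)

¬(c ↔ ¬b)
= ¬((c → ¬b) ∧ (¬b → c))
= ¬((¬c ∨ ¬b) ∧ (¬b → c))
= ¬((¬c ∨ ¬b) ∧ (¬¬b ∨ c))
= ¬(¬c ∨ ¬b) ∨ ¬(¬¬b ∨ c)
= (¬¬c ∧ ¬¬b) ∨ ¬(¬¬b ∨ c)
= (c ∧ ¬¬b) ∨ ¬(¬¬b ∨ c)
= (c ∧ b) ∨ ¬(¬¬b ∨ c)
= (c ∧ b) ∨ (¬¬¬b ∧ ¬c)
= (c ∧ b) ∨ (¬b ∧ ¬c)
= (c ∨ ¬b) ∧ (c ∨ ¬c) ∧ (b ∨ ¬b) ∧ (b ∨ ¬c)
= (c ∨ ¬b) ∧ (b ∨ ¬c)

(c ∨ ¬b) ∧ (b ∨ ¬c)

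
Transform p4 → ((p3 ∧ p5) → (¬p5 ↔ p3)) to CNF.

¬p4 ∨ ¬p3 ∨ ¬p5

p4 → ((p3 ∧ p5) → (¬p5 ↔ p3))
= ¬p4 ∨ ((p3 ∧ p5) → (¬p5 ↔ p3))   — eliminate →
= ¬p4 ∨ ¬(p3 ∧ p5) ∨ (¬p5 ↔ p3)   — eliminate →
= ¬p4 ∨ ¬(p3 ∧ p5) ∨ ((¬p5 → p3) ∧ (p3 → ¬p5))   — eliminate ↔
= ¬p4 ∨ ¬(p3 ∧ p5) ∨ ((¬¬p5 ∨ p3) ∧ (p3 → ¬p5))   — eliminate →
= ¬p4 ∨ ¬(p3 ∧ p5) ∨ ((¬¬p5 ∨ p3) ∧ (¬p3 ∨ ¬p5))   — eliminate →
= ¬p4 ∨ ¬p3 ∨ ¬p5 ∨ ((¬¬p5 ∨ p3) ∧ (¬p3 ∨ ¬p5))   — De Morgan
= ¬p4 ∨ ¬p3 ∨ ¬p5 ∨ ((p5 ∨ p3) ∧ (¬p3 ∨ ¬p5))   — double negation
= (¬p4 ∨ ¬p3 ∨ ¬p5 ∨ p5 ∨ p3) ∧ (¬p4 ∨ ¬p3 ∨ ¬p5 ∨ ¬p3 ∨ ¬p5)   — distribute ∨ over ∧
= ¬p4 ∨ ¬p3 ∨ ¬p5   — simplify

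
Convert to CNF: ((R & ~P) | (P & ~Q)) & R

((R & ~P) | (P & ~Q)) & R
≡ (R | P) & (R | ~Q) & (~P | P) & (~P | ~Q) & R   [distribute | over &]
≡ (~P | ~Q) & R   [simplify]

(~P | ~Q) & R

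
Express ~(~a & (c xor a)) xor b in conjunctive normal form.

~(~a & (c xor a)) xor b
≡ (~(~a & (c xor a)) | b) & ~(~(~a & (c xor a)) & b)   [expand xor]
≡ (~(~a & (c | a) & ~(c & a)) | b) & ~(~(~a & (c xor a)) & b)   [expand xor]
≡ (~(~a & (c | a) & ~(c & a)) | b) & ~(~(~a & (c | a) & ~(c & a)) & b)   [expand xor]
≡ (~~a | ~(c | a) | ~~(c & a) | b) & ~(~(~a & (c | a) & ~(c & a)) & b)   [De Morgan]
≡ (a | ~(c | a) | ~~(c & a) | b) & ~(~(~a & (c | a) & ~(c & a)) & b)   [double negation]
≡ (a | (~c & ~a) | ~~(c & a) | b) & ~(~(~a & (c | a) & ~(c & a)) & b)   [De Morgan]
≡ (a | (~c & ~a) | (c & a) | b) & ~(~(~a & (c | a) & ~(c & a)) & b)   [double negation]
≡ (a | (~c & ~a) | (c & a) | b) & (~~(~a & (c | a) & ~(c & a)) | ~b)   [De Morgan]
≡ (a | (~c & ~a) | (c & a) | b) & ((~a & (c | a) & ~(c & a)) | ~b)   [double negation]
≡ (a | (~c & ~a) | (c & a) | b) & ((~a & (c | a) & (~c | ~a)) | ~b)   [De Morgan]
≡ (a | ~c | c | b) & (a | ~c | a | b) & (a | ~a | c | b) & (a | ~a | a | b) & (~a | ~b) & (c | a | ~b) & (~c | ~a | ~b)   [distribute | over &]
≡ (a | ~c | b) & (~a | ~b) & (c | a | ~b)   [simplify]

(a | ~c | b) & (~a | ~b) & (c | a | ~b)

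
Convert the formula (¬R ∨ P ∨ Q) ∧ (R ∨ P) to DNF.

P ∨ (Q ∧ R)

(¬R ∨ P ∨ Q) ∧ (R ∨ P)
≡ (¬R ∧ R) ∨ (¬R ∧ P) ∨ (P ∧ R) ∨ (P ∧ P) ∨ (Q ∧ R) ∨ (Q ∧ P)   [distribute ∧ over ∨]
≡ P ∨ (Q ∧ R)   [simplify]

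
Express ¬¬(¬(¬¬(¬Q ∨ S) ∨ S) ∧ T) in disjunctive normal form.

Q ∧ ¬S ∧ T

¬¬(¬(¬¬(¬Q ∨ S) ∨ S) ∧ T)
= ¬(¬¬(¬Q ∨ S) ∨ S) ∧ T   — double negation
= ¬¬¬(¬Q ∨ S) ∧ ¬S ∧ T   — De Morgan
= ¬(¬Q ∨ S) ∧ ¬S ∧ T   — double negation
= ¬¬Q ∧ ¬S ∧ ¬S ∧ T   — De Morgan
= Q ∧ ¬S ∧ ¬S ∧ T   — double negation
= Q ∧ ¬S ∧ T   — simplify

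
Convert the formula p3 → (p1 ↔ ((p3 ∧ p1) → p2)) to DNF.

p3 → (p1 ↔ ((p3 ∧ p1) → p2))
⇔ ¬p3 ∨ (p1 ↔ ((p3 ∧ p1) → p2))   [eliminate →]
⇔ ¬p3 ∨ ((p1 → ((p3 ∧ p1) → p2)) ∧ (((p3 ∧ p1) → p2) → p1))   [eliminate ↔]
⇔ ¬p3 ∨ ((¬p1 ∨ ((p3 ∧ p1) → p2)) ∧ (((p3 ∧ p1) → p2) → p1))   [eliminate →]
⇔ ¬p3 ∨ ((¬p1 ∨ ¬(p3 ∧ p1) ∨ p2) ∧ (((p3 ∧ p1) → p2) → p1))   [eliminate →]
⇔ ¬p3 ∨ ((¬p1 ∨ ¬(p3 ∧ p1) ∨ p2) ∧ (¬((p3 ∧ p1) → p2) ∨ p1))   [eliminate →]
⇔ ¬p3 ∨ ((¬p1 ∨ ¬(p3 ∧ p1) ∨ p2) ∧ (¬(¬(p3 ∧ p1) ∨ p2) ∨ p1))   [eliminate →]
⇔ ¬p3 ∨ ((¬p1 ∨ ¬p3 ∨ ¬p1 ∨ p2) ∧ (¬(¬(p3 ∧ p1) ∨ p2) ∨ p1))   [De Morgan]
⇔ ¬p3 ∨ ((¬p1 ∨ ¬p3 ∨ ¬p1 ∨ p2) ∧ ((¬¬(p3 ∧ p1) ∧ ¬p2) ∨ p1))   [De Morgan]
⇔ ¬p3 ∨ ((¬p1 ∨ ¬p3 ∨ ¬p1 ∨ p2) ∧ ((p3 ∧ p1 ∧ ¬p2) ∨ p1))   [double negation]
⇔ ¬p3 ∨ (¬p1 ∧ p3 ∧ p1 ∧ ¬p2) ∨ (¬p1 ∧ p1) ∨ (¬p3 ∧ p3 ∧ p1 ∧ ¬p2) ∨ (¬p3 ∧ p1) ∨ (¬p1 ∧ p3 ∧ p1 ∧ ¬p2) ∨ (¬p1 ∧ p1) ∨ (p2 ∧ p3 ∧ p1 ∧ ¬p2) ∨ (p2 ∧ p1)   [distribute ∧ over ∨]
⇔ ¬p3 ∨ (p2 ∧ p1)   [simplify]

¬p3 ∨ (p2 ∧ p1)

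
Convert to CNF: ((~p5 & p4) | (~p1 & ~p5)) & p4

~p5 & p4

((~p5 & p4) | (~p1 & ~p5)) & p4
≡ (~p5 | ~p1) & (~p5 | ~p5) & (p4 | ~p1) & (p4 | ~p5) & p4   (distribute | over &)
≡ ~p5 & p4   (simplify)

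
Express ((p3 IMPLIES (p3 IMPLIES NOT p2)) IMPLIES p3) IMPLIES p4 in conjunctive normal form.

NOT p3 OR p4

((p3 IMPLIES (p3 IMPLIES NOT p2)) IMPLIES p3) IMPLIES p4
⇔ NOT ((p3 IMPLIES (p3 IMPLIES NOT p2)) IMPLIES p3) OR p4   [eliminate IMPLIES]
⇔ NOT (NOT (p3 IMPLIES (p3 IMPLIES NOT p2)) OR p3) OR p4   [eliminate IMPLIES]
⇔ NOT (NOT (NOT p3 OR (p3 IMPLIES NOT p2)) OR p3) OR p4   [eliminate IMPLIES]
⇔ NOT (NOT (NOT p3 OR NOT p3 OR NOT p2) OR p3) OR p4   [eliminate IMPLIES]
⇔ (NOT NOT (NOT p3 OR NOT p3 OR NOT p2) AND NOT p3) OR p4   [De Morgan]
⇔ ((NOT p3 OR NOT p3 OR NOT p2) AND NOT p3) OR p4   [double negation]
⇔ (NOT p3 OR NOT p3 OR NOT p2 OR p4) AND (NOT p3 OR p4)   [distribute OR over AND]
⇔ NOT p3 OR p4   [simplify]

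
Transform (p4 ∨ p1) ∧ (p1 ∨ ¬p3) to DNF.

(p4 ∧ ¬p3) ∨ p1

(p4 ∨ p1) ∧ (p1 ∨ ¬p3)
≡ (p4 ∧ p1) ∨ (p4 ∧ ¬p3) ∨ (p1 ∧ p1) ∨ (p1 ∧ ¬p3)   [distribute ∧ over ∨]
≡ (p4 ∧ ¬p3) ∨ p1   [simplify]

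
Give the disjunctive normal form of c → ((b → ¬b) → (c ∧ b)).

c → ((b → ¬b) → (c ∧ b))
≡ ¬c ∨ ((b → ¬b) → (c ∧ b))   [eliminate →]
≡ ¬c ∨ ¬(b → ¬b) ∨ (c ∧ b)   [eliminate →]
≡ ¬c ∨ ¬(¬b ∨ ¬b) ∨ (c ∧ b)   [eliminate →]
≡ ¬c ∨ (¬¬b ∧ ¬¬b) ∨ (c ∧ b)   [De Morgan]
≡ ¬c ∨ (b ∧ ¬¬b) ∨ (c ∧ b)   [double negation]
≡ ¬c ∨ (b ∧ b) ∨ (c ∧ b)   [double negation]
≡ ¬c ∨ b   [simplify]

¬c ∨ b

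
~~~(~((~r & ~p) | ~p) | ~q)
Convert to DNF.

~~~(~((~r & ~p) | ~p) | ~q)
≡ ~(~((~r & ~p) | ~p) | ~q)   [double negation]
≡ ~~((~r & ~p) | ~p) & ~~q   [De Morgan]
≡ ((~r & ~p) | ~p) & ~~q   [double negation]
≡ ((~r & ~p) | ~p) & q   [double negation]
≡ (~r & ~p & q) | (~p & q)   [distribute & over |]
≡ ~p & q   [simplify]

~p & q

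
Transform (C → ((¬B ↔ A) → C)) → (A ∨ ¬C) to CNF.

¬C ∨ A

(C → ((¬B ↔ A) → C)) → (A ∨ ¬C)
≡ ¬(C → ((¬B ↔ A) → C)) ∨ A ∨ ¬C   [eliminate →]
≡ ¬(¬C ∨ ((¬B ↔ A) → C)) ∨ A ∨ ¬C   [eliminate →]
≡ ¬(¬C ∨ ¬(¬B ↔ A) ∨ C) ∨ A ∨ ¬C   [eliminate →]
≡ ¬(¬C ∨ ¬((¬B → A) ∧ (A → ¬B)) ∨ C) ∨ A ∨ ¬C   [eliminate ↔]
≡ ¬(¬C ∨ ¬((¬¬B ∨ A) ∧ (A → ¬B)) ∨ C) ∨ A ∨ ¬C   [eliminate →]
≡ ¬(¬C ∨ ¬((¬¬B ∨ A) ∧ (¬A ∨ ¬B)) ∨ C) ∨ A ∨ ¬C   [eliminate →]
≡ (¬¬C ∧ ¬¬((¬¬B ∨ A) ∧ (¬A ∨ ¬B)) ∧ ¬C) ∨ A ∨ ¬C   [De Morgan]
≡ (C ∧ ¬¬((¬¬B ∨ A) ∧ (¬A ∨ ¬B)) ∧ ¬C) ∨ A ∨ ¬C   [double negation]
≡ (C ∧ (¬¬B ∨ A) ∧ (¬A ∨ ¬B) ∧ ¬C) ∨ A ∨ ¬C   [double negation]
≡ (C ∧ (B ∨ A) ∧ (¬A ∨ ¬B) ∧ ¬C) ∨ A ∨ ¬C   [double negation]
≡ (C ∨ A ∨ ¬C) ∧ (B ∨ A ∨ A ∨ ¬C) ∧ (¬A ∨ ¬B ∨ A ∨ ¬C) ∧ (¬C ∨ A ∨ ¬C)   [distribute ∨ over ∧]
≡ ¬C ∨ A   [simplify]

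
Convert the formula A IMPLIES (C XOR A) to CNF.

A IMPLIES (C XOR A)
⇔ NOT A OR (C XOR A)   [eliminate IMPLIES]
⇔ NOT A OR ((C OR A) AND NOT (C AND A))   [expand XOR]
⇔ NOT A OR ((C OR A) AND (NOT C OR NOT A))   [De Morgan]
⇔ (NOT A OR C OR A) AND (NOT A OR NOT C OR NOT A)   [distribute OR over AND]
⇔ NOT A OR NOT C   [simplify]

NOT A OR NOT C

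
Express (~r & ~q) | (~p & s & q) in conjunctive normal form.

(~r | ~p) & (~r | s) & (~r | q) & (~q | ~p) & (~q | s)

(~r & ~q) | (~p & s & q)
= (~r | ~p) & (~r | s) & (~r | q) & (~q | ~p) & (~q | s) & (~q | q)   — distribute | over &
= (~r | ~p) & (~r | s) & (~r | q) & (~q | ~p) & (~q | s)   — simplify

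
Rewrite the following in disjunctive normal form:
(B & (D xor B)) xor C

(B & (D xor B)) xor C
= (B & (D xor B) & ~C) | (~(B & (D xor B)) & C)   [expand xor]
= (B & ((D & ~B) | (~D & B)) & ~C) | (~(B & (D xor B)) & C)   [expand xor]
= (B & ((D & ~B) | (~D & B)) & ~C) | (~(B & ((D & ~B) | (~D & B))) & C)   [expand xor]
= (B & ((D & ~B) | (~D & B)) & ~C) | ((~B | ~((D & ~B) | (~D & B))) & C)   [De Morgan]
= (B & ((D & ~B) | (~D & B)) & ~C) | ((~B | (~(D & ~B) & ~(~D & B))) & C)   [De Morgan]
= (B & ((D & ~B) | (~D & B)) & ~C) | ((~B | ((~D | ~~B) & ~(~D & B))) & C)   [De Morgan]
= (B & ((D & ~B) | (~D & B)) & ~C) | ((~B | ((~D | B) & ~(~D & B))) & C)   [double negation]
= (B & ((D & ~B) | (~D & B)) & ~C) | ((~B | ((~D | B) & (~~D | ~B))) & C)   [De Morgan]
= (B & ((D & ~B) | (~D & B)) & ~C) | ((~B | ((~D | B) & (D | ~B))) & C)   [double negation]
= (B & D & ~B & ~C) | (B & ~D & B & ~C) | (~B & C) | (~D & D & C) | (~D & ~B & C) | (B & D & C) | (B & ~B & C)   [distribute & over |]
= (B & ~D & ~C) | (~B & C) | (B & D & C)   [simplify]

(B & ~D & ~C) | (~B & C) | (B & D & C)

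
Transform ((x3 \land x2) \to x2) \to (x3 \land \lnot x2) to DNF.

((x3 \land x2) \to x2) \to (x3 \land \lnot x2)
≡ \lnot ((x3 \land x2) \to x2) \lor (x3 \land \lnot x2)   (eliminate \to)
≡ \lnot (\lnot (x3 \land x2) \lor x2) \lor (x3 \land \lnot x2)   (eliminate \to)
≡ (\lnot \lnot (x3 \land x2) \land \lnot x2) \lor (x3 \land \lnot x2)   (De Morgan)
≡ (x3 \land x2 \land \lnot x2) \lor (x3 \land \lnot x2)   (double negation)
≡ x3 \land \lnot x2   (simplify)

x3 \land \lnot x2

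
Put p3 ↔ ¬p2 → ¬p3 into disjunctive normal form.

p3 ↔ ¬p2 → ¬p3
≡ (p3 → (¬p2 → ¬p3)) ∧ ((¬p2 → ¬p3) → p3)   — eliminate ↔
≡ (¬p3 ∨ (¬p2 → ¬p3)) ∧ ((¬p2 → ¬p3) → p3)   — eliminate →
≡ (¬p3 ∨ ¬¬p2 ∨ ¬p3) ∧ ((¬p2 → ¬p3) → p3)   — eliminate →
≡ (¬p3 ∨ ¬¬p2 ∨ ¬p3) ∧ (¬(¬p2 → ¬p3) ∨ p3)   — eliminate →
≡ (¬p3 ∨ ¬¬p2 ∨ ¬p3) ∧ (¬(¬¬p2 ∨ ¬p3) ∨ p3)   — eliminate →
≡ (¬p3 ∨ p2 ∨ ¬p3) ∧ (¬(¬¬p2 ∨ ¬p3) ∨ p3)   — double negation
≡ (¬p3 ∨ p2 ∨ ¬p3) ∧ (¬¬¬p2 ∧ ¬¬p3 ∨ p3)   — De Morgan
≡ (¬p3 ∨ p2 ∨ ¬p3) ∧ (¬p2 ∧ ¬¬p3 ∨ p3)   — double negation
≡ (¬p3 ∨ p2 ∨ ¬p3) ∧ (¬p2 ∧ p3 ∨ p3)   — double negation
≡ ¬p3 ∧ ¬p2 ∧ p3 ∨ ¬p3 ∧ p3 ∨ p2 ∧ ¬p2 ∧ p3 ∨ p2 ∧ p3 ∨ ¬p3 ∧ ¬p2 ∧ p3 ∨ ¬p3 ∧ p3   — distribute ∧ over ∨
≡ p2 ∧ p3   — simplify

p2 ∧ p3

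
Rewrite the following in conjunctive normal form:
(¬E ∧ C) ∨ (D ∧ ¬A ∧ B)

(¬E ∧ C) ∨ (D ∧ ¬A ∧ B)
= (¬E ∨ D) ∧ (¬E ∨ ¬A) ∧ (¬E ∨ B) ∧ (C ∨ D) ∧ (C ∨ ¬A) ∧ (C ∨ B)   [distribute ∨ over ∧]

(¬E ∨ D) ∧ (¬E ∨ ¬A) ∧ (¬E ∨ B) ∧ (C ∨ D) ∧ (C ∨ ¬A) ∧ (C ∨ B)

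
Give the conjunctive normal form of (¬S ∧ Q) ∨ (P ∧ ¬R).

(¬S ∧ Q) ∨ (P ∧ ¬R)
≡ (¬S ∨ P) ∧ (¬S ∨ ¬R) ∧ (Q ∨ P) ∧ (Q ∨ ¬R)   [distribute ∨ over ∧]

(¬S ∨ P) ∧ (¬S ∨ ¬R) ∧ (Q ∨ P) ∧ (Q ∨ ¬R)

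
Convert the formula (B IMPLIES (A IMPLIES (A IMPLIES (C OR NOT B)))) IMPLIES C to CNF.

(B OR C) AND (A OR C)

(B IMPLIES (A IMPLIES (A IMPLIES (C OR NOT B)))) IMPLIES C
≡ NOT (B IMPLIES (A IMPLIES (A IMPLIES (C OR NOT B)))) OR C
≡ NOT (NOT B OR (A IMPLIES (A IMPLIES (C OR NOT B)))) OR C
≡ NOT (NOT B OR NOT A OR (A IMPLIES (C OR NOT B))) OR C
≡ NOT (NOT B OR NOT A OR NOT A OR C OR NOT B) OR C
≡ (NOT NOT B AND NOT NOT A AND NOT NOT A AND NOT C AND NOT NOT B) OR C
≡ (B AND NOT NOT A AND NOT NOT A AND NOT C AND NOT NOT B) OR C
≡ (B AND A AND NOT NOT A AND NOT C AND NOT NOT B) OR C
≡ (B AND A AND A AND NOT C AND NOT NOT B) OR C
≡ (B AND A AND A AND NOT C AND B) OR C
≡ (B OR C) AND (A OR C) AND (A OR C) AND (NOT C OR C) AND (B OR C)
≡ (B OR C) AND (A OR C)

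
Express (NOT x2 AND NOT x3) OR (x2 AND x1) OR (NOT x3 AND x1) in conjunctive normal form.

(NOT x2 AND NOT x3) OR (x2 AND x1) OR (NOT x3 AND x1)
= (NOT x2 OR x2 OR NOT x3) AND (NOT x2 OR x2 OR x1) AND (NOT x2 OR x1 OR NOT x3) AND (NOT x2 OR x1 OR x1) AND (NOT x3 OR x2 OR NOT x3) AND (NOT x3 OR x2 OR x1) AND (NOT x3 OR x1 OR NOT x3) AND (NOT x3 OR x1 OR x1)   — distribute OR over AND
= (NOT x2 OR x1) AND (NOT x3 OR x2) AND (NOT x3 OR x1)   — simplify

(NOT x2 OR x1) AND (NOT x3 OR x2) AND (NOT x3 OR x1)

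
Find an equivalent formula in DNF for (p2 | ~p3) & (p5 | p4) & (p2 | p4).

(p2 & p5) | (p2 & p4) | (~p3 & p4)

(p2 | ~p3) & (p5 | p4) & (p2 | p4)
≡ (p2 & p5 & p2) | (p2 & p5 & p4) | (p2 & p4 & p2) | (p2 & p4 & p4) | (~p3 & p5 & p2) | (~p3 & p5 & p4) | (~p3 & p4 & p2) | (~p3 & p4 & p4)   [distribute & over |]
≡ (p2 & p5) | (p2 & p4) | (~p3 & p4)   [simplify]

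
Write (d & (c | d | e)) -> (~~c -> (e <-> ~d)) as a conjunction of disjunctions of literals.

~d | ~c | ~e

(d & (c | d | e)) -> (~~c -> (e <-> ~d))
≡ ~(d & (c | d | e)) | (~~c -> (e <-> ~d))   — eliminate ->
≡ ~(d & (c | d | e)) | ~~~c | (e <-> ~d)   — eliminate ->
≡ ~(d & (c | d | e)) | ~~~c | ((e -> ~d) & (~d -> e))   — eliminate <->
≡ ~(d & (c | d | e)) | ~~~c | ((~e | ~d) & (~d -> e))   — eliminate ->
≡ ~(d & (c | d | e)) | ~~~c | ((~e | ~d) & (~~d | e))   — eliminate ->
≡ ~d | ~(c | d | e) | ~~~c | ((~e | ~d) & (~~d | e))   — De Morgan
≡ ~d | (~c & ~d & ~e) | ~~~c | ((~e | ~d) & (~~d | e))   — De Morgan
≡ ~d | (~c & ~d & ~e) | ~c | ((~e | ~d) & (~~d | e))   — double negation
≡ ~d | (~c & ~d & ~e) | ~c | ((~e | ~d) & (d | e))   — double negation
≡ (~d | ~c | ~c | ~e | ~d) & (~d | ~c | ~c | d | e) & (~d | ~d | ~c | ~e | ~d) & (~d | ~d | ~c | d | e) & (~d | ~e | ~c | ~e | ~d) & (~d | ~e | ~c | d | e)   — distribute | over &
≡ ~d | ~c | ~e   — simplify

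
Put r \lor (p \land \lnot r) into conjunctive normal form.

r \lor p

r \lor (p \land \lnot r)
≡ (r \lor p) \land (r \lor \lnot r)   [distribute \lor over \land]
≡ r \lor p   [simplify]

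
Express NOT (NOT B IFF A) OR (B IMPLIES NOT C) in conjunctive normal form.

NOT (NOT B IFF A) OR (B IMPLIES NOT C)
≡ NOT ((NOT B IMPLIES A) AND (A IMPLIES NOT B)) OR (B IMPLIES NOT C)   [eliminate IFF]
≡ NOT ((NOT NOT B OR A) AND (A IMPLIES NOT B)) OR (B IMPLIES NOT C)   [eliminate IMPLIES]
≡ NOT ((NOT NOT B OR A) AND (NOT A OR NOT B)) OR (B IMPLIES NOT C)   [eliminate IMPLIES]
≡ NOT ((NOT NOT B OR A) AND (NOT A OR NOT B)) OR NOT B OR NOT C   [eliminate IMPLIES]
≡ NOT (NOT NOT B OR A) OR NOT (NOT A OR NOT B) OR NOT B OR NOT C   [De Morgan]
≡ (NOT NOT NOT B AND NOT A) OR NOT (NOT A OR NOT B) OR NOT B OR NOT C   [De Morgan]
≡ (NOT B AND NOT A) OR NOT (NOT A OR NOT B) OR NOT B OR NOT C   [double negation]
≡ (NOT B AND NOT A) OR (NOT NOT A AND NOT NOT B) OR NOT B OR NOT C   [De Morgan]
≡ (NOT B AND NOT A) OR (A AND NOT NOT B) OR NOT B OR NOT C   [double negation]
≡ (NOT B AND NOT A) OR (A AND B) OR NOT B OR NOT C   [double negation]
≡ (NOT B OR A OR NOT B OR NOT C) AND (NOT B OR B OR NOT B OR NOT C) AND (NOT A OR A OR NOT B OR NOT C) AND (NOT A OR B OR NOT B OR NOT C)   [distribute OR over AND]
≡ NOT B OR A OR NOT C   [simplify]

NOT B OR A OR NOT C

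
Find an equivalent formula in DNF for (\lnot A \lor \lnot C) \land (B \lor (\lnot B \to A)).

(\lnot A \lor \lnot C) \land (B \lor (\lnot B \to A))
≡ (\lnot A \lor \lnot C) \land (B \lor \lnot \lnot B \lor A)   — eliminate \to
≡ (\lnot A \lor \lnot C) \land (B \lor B \lor A)   — double negation
≡ (\lnot A \land B) \lor (\lnot A \land B) \lor (\lnot A \land A) \lor (\lnot C \land B) \lor (\lnot C \land B) \lor (\lnot C \land A)   — distribute \land over \lor
≡ (\lnot A \land B) \lor (\lnot C \land B) \lor (\lnot C \land A)   — simplify

(\lnot A \land B) \lor (\lnot C \land B) \lor (\lnot C \land A)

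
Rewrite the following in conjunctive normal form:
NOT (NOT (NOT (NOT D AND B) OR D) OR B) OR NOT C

NOT (NOT (NOT (NOT D AND B) OR D) OR B) OR NOT C
≡ (NOT NOT (NOT (NOT D AND B) OR D) AND NOT B) OR NOT C   (De Morgan)
≡ ((NOT (NOT D AND B) OR D) AND NOT B) OR NOT C   (double negation)
≡ ((NOT NOT D OR NOT B OR D) AND NOT B) OR NOT C   (De Morgan)
≡ ((D OR NOT B OR D) AND NOT B) OR NOT C   (double negation)
≡ (D OR NOT B OR D OR NOT C) AND (NOT B OR NOT C)   (distribute OR over AND)
≡ NOT B OR NOT C   (simplify)

NOT B OR NOT C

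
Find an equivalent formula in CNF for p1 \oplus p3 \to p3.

p1 \oplus p3 \to p3
≡ \lnot (p1 \oplus p3) \lor p3   (eliminate \to)
≡ \lnot ((p1 \lor p3) \land \lnot (p1 \land p3)) \lor p3   (expand \oplus)
≡ \lnot (p1 \lor p3) \lor \lnot \lnot (p1 \land p3) \lor p3   (De Morgan)
≡ \lnot p1 \land \lnot p3 \lor \lnot \lnot (p1 \land p3) \lor p3   (De Morgan)
≡ \lnot p1 \land \lnot p3 \lor p1 \land p3 \lor p3   (double negation)
≡ (\lnot p1 \lor p1 \lor p3) \land (\lnot p1 \lor p3 \lor p3) \land (\lnot p3 \lor p1 \lor p3) \land (\lnot p3 \lor p3 \lor p3)   (distribute \lor over \land)
≡ \lnot p1 \lor p3   (simplify)

\lnot p1 \lor p3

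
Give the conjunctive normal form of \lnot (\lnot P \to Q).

\lnot (\lnot P \to Q)
⇔ \lnot (\lnot \lnot P \lor Q)   [eliminate \to]
⇔ \lnot \lnot \lnot P \land \lnot Q   [De Morgan]
⇔ \lnot P \land \lnot Q   [double negation]

\lnot P \land \lnot Q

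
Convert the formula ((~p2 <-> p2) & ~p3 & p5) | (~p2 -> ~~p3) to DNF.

((~p2 <-> p2) & ~p3 & p5) | (~p2 -> ~~p3)
⇔ ((~p2 -> p2) & (p2 -> ~p2) & ~p3 & p5) | (~p2 -> ~~p3)   — eliminate <->
⇔ ((~~p2 | p2) & (p2 -> ~p2) & ~p3 & p5) | (~p2 -> ~~p3)   — eliminate ->
⇔ ((~~p2 | p2) & (~p2 | ~p2) & ~p3 & p5) | (~p2 -> ~~p3)   — eliminate ->
⇔ ((~~p2 | p2) & (~p2 | ~p2) & ~p3 & p5) | ~~p2 | ~~p3   — eliminate ->
⇔ ((p2 | p2) & (~p2 | ~p2) & ~p3 & p5) | ~~p2 | ~~p3   — double negation
⇔ ((p2 | p2) & (~p2 | ~p2) & ~p3 & p5) | p2 | ~~p3   — double negation
⇔ ((p2 | p2) & (~p2 | ~p2) & ~p3 & p5) | p2 | p3   — double negation
⇔ (p2 & ~p2 & ~p3 & p5) | (p2 & ~p2 & ~p3 & p5) | (p2 & ~p2 & ~p3 & p5) | (p2 & ~p2 & ~p3 & p5) | p2 | p3   — distribute & over |
⇔ p2 | p3   — simplify

p2 | p3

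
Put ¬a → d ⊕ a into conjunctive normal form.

¬a → d ⊕ a
= ¬¬a ∨ (d ⊕ a)   [eliminate →]
= ¬¬a ∨ (d ∨ a) ∧ ¬(d ∧ a)   [expand ⊕]
= a ∨ (d ∨ a) ∧ ¬(d ∧ a)   [double negation]
= a ∨ (d ∨ a) ∧ (¬d ∨ ¬a)   [De Morgan]
= (a ∨ d ∨ a) ∧ (a ∨ ¬d ∨ ¬a)   [distribute ∨ over ∧]
= a ∨ d   [simplify]

a ∨ d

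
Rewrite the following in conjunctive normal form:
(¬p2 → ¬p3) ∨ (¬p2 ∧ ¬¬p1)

p2 ∨ ¬p3 ∨ p1

(¬p2 → ¬p3) ∨ (¬p2 ∧ ¬¬p1)
= ¬¬p2 ∨ ¬p3 ∨ (¬p2 ∧ ¬¬p1)   [eliminate →]
= p2 ∨ ¬p3 ∨ (¬p2 ∧ ¬¬p1)   [double negation]
= p2 ∨ ¬p3 ∨ (¬p2 ∧ p1)   [double negation]
= (p2 ∨ ¬p3 ∨ ¬p2) ∧ (p2 ∨ ¬p3 ∨ p1)   [distribute ∨ over ∧]
= p2 ∨ ¬p3 ∨ p1   [simplify]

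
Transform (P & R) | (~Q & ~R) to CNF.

(P | ~Q) & (P | ~R) & (R | ~Q)

(P & R) | (~Q & ~R)
⇔ (P | ~Q) & (P | ~R) & (R | ~Q) & (R | ~R)   — distribute | over &
⇔ (P | ~Q) & (P | ~R) & (R | ~Q)   — simplify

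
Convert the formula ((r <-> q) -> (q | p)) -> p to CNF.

(~r | q | p) & (~q | p)

((r <-> q) -> (q | p)) -> p
= ~((r <-> q) -> (q | p)) | p
= ~(~(r <-> q) | q | p) | p
= ~(~((r -> q) & (q -> r)) | q | p) | p
= ~(~((~r | q) & (q -> r)) | q | p) | p
= ~(~((~r | q) & (~q | r)) | q | p) | p
= (~~((~r | q) & (~q | r)) & ~q & ~p) | p
= ((~r | q) & (~q | r) & ~q & ~p) | p
= (~r | q | p) & (~q | r | p) & (~q | p) & (~p | p)
= (~r | q | p) & (~q | p)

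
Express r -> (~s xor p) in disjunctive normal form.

r -> (~s xor p)
≡ ~r | (~s xor p)
≡ ~r | (~s & ~p) | (~~s & p)
≡ ~r | (~s & ~p) | (s & p)

~r | (~s & ~p) | (s & p)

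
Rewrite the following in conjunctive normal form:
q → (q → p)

¬q ∨ p

q → (q → p)
= ¬q ∨ (q → p)   [eliminate →]
= ¬q ∨ ¬q ∨ p   [eliminate →]
= ¬q ∨ p   [simplify]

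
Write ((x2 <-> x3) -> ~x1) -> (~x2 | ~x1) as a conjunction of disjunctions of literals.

~x2 | x3 | ~x1

((x2 <-> x3) -> ~x1) -> (~x2 | ~x1)
= ~((x2 <-> x3) -> ~x1) | ~x2 | ~x1   [eliminate ->]
= ~(~(x2 <-> x3) | ~x1) | ~x2 | ~x1   [eliminate ->]
= ~(~((x2 -> x3) & (x3 -> x2)) | ~x1) | ~x2 | ~x1   [eliminate <->]
= ~(~((~x2 | x3) & (x3 -> x2)) | ~x1) | ~x2 | ~x1   [eliminate ->]
= ~(~((~x2 | x3) & (~x3 | x2)) | ~x1) | ~x2 | ~x1   [eliminate ->]
= (~~((~x2 | x3) & (~x3 | x2)) & ~~x1) | ~x2 | ~x1   [De Morgan]
= ((~x2 | x3) & (~x3 | x2) & ~~x1) | ~x2 | ~x1   [double negation]
= ((~x2 | x3) & (~x3 | x2) & x1) | ~x2 | ~x1   [double negation]
= (~x2 | x3 | ~x2 | ~x1) & (~x3 | x2 | ~x2 | ~x1) & (x1 | ~x2 | ~x1)   [distribute | over &]
= ~x2 | x3 | ~x1   [simplify]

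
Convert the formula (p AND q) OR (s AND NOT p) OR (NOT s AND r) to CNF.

(p AND q) OR (s AND NOT p) OR (NOT s AND r)
= (p OR s OR NOT s) AND (p OR s OR r) AND (p OR NOT p OR NOT s) AND (p OR NOT p OR r) AND (q OR s OR NOT s) AND (q OR s OR r) AND (q OR NOT p OR NOT s) AND (q OR NOT p OR r)   (distribute OR over AND)
= (p OR s OR r) AND (q OR s OR r) AND (q OR NOT p OR NOT s) AND (q OR NOT p OR r)   (simplify)

(p OR s OR r) AND (q OR s OR r) AND (q OR NOT p OR NOT s) AND (q OR NOT p OR r)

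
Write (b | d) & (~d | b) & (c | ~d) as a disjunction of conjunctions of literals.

(b | d) & (~d | b) & (c | ~d)
≡ (b & ~d & c) | (b & ~d & ~d) | (b & b & c) | (b & b & ~d) | (d & ~d & c) | (d & ~d & ~d) | (d & b & c) | (d & b & ~d)   (distribute & over |)
≡ (b & ~d) | (b & c)   (simplify)

(b & ~d) | (b & c)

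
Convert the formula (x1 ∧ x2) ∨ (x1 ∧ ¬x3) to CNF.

(x1 ∧ x2) ∨ (x1 ∧ ¬x3)
⇔ (x1 ∨ x1) ∧ (x1 ∨ ¬x3) ∧ (x2 ∨ x1) ∧ (x2 ∨ ¬x3)   [distribute ∨ over ∧]
⇔ x1 ∧ (x2 ∨ ¬x3)   [simplify]

x1 ∧ (x2 ∨ ¬x3)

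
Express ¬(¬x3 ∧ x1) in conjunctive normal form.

¬(¬x3 ∧ x1)
≡ ¬¬x3 ∨ ¬x1   — De Morgan
≡ x3 ∨ ¬x1   — double negation

x3 ∨ ¬x1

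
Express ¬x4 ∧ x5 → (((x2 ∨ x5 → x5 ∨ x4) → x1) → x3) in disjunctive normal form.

¬x4 ∧ x5 → (((x2 ∨ x5 → x5 ∨ x4) → x1) → x3)
= ¬(¬x4 ∧ x5) ∨ (((x2 ∨ x5 → x5 ∨ x4) → x1) → x3)   (eliminate →)
= ¬(¬x4 ∧ x5) ∨ ¬((x2 ∨ x5 → x5 ∨ x4) → x1) ∨ x3   (eliminate →)
= ¬(¬x4 ∧ x5) ∨ ¬(¬(x2 ∨ x5 → x5 ∨ x4) ∨ x1) ∨ x3   (eliminate →)
= ¬(¬x4 ∧ x5) ∨ ¬(¬(¬(x2 ∨ x5) ∨ x5 ∨ x4) ∨ x1) ∨ x3   (eliminate →)
= ¬¬x4 ∨ ¬x5 ∨ ¬(¬(¬(x2 ∨ x5) ∨ x5 ∨ x4) ∨ x1) ∨ x3   (De Morgan)
= x4 ∨ ¬x5 ∨ ¬(¬(¬(x2 ∨ x5) ∨ x5 ∨ x4) ∨ x1) ∨ x3   (double negation)
= x4 ∨ ¬x5 ∨ ¬¬(¬(x2 ∨ x5) ∨ x5 ∨ x4) ∧ ¬x1 ∨ x3   (De Morgan)
= x4 ∨ ¬x5 ∨ (¬(x2 ∨ x5) ∨ x5 ∨ x4) ∧ ¬x1 ∨ x3   (double negation)
= x4 ∨ ¬x5 ∨ (¬x2 ∧ ¬x5 ∨ x5 ∨ x4) ∧ ¬x1 ∨ x3   (De Morgan)
= x4 ∨ ¬x5 ∨ ¬x2 ∧ ¬x5 ∧ ¬x1 ∨ x5 ∧ ¬x1 ∨ x4 ∧ ¬x1 ∨ x3   (distribute ∧ over ∨)
= x4 ∨ ¬x5 ∨ x5 ∧ ¬x1 ∨ x3   (simplify)

x4 ∨ ¬x5 ∨ x5 ∧ ¬x1 ∨ x3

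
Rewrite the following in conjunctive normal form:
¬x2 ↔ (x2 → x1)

¬x2 ↔ (x2 → x1)
≡ (¬x2 → (x2 → x1)) ∧ ((x2 → x1) → ¬x2)   (eliminate ↔)
≡ (¬¬x2 ∨ (x2 → x1)) ∧ ((x2 → x1) → ¬x2)   (eliminate →)
≡ (¬¬x2 ∨ ¬x2 ∨ x1) ∧ ((x2 → x1) → ¬x2)   (eliminate →)
≡ (¬¬x2 ∨ ¬x2 ∨ x1) ∧ (¬(x2 → x1) ∨ ¬x2)   (eliminate →)
≡ (¬¬x2 ∨ ¬x2 ∨ x1) ∧ (¬(¬x2 ∨ x1) ∨ ¬x2)   (eliminate →)
≡ (x2 ∨ ¬x2 ∨ x1) ∧ (¬(¬x2 ∨ x1) ∨ ¬x2)   (double negation)
≡ (x2 ∨ ¬x2 ∨ x1) ∧ ((¬¬x2 ∧ ¬x1) ∨ ¬x2)   (De Morgan)
≡ (x2 ∨ ¬x2 ∨ x1) ∧ ((x2 ∧ ¬x1) ∨ ¬x2)   (double negation)
≡ (x2 ∨ ¬x2 ∨ x1) ∧ (x2 ∨ ¬x2) ∧ (¬x1 ∨ ¬x2)   (distribute ∨ over ∧)
≡ ¬x1 ∨ ¬x2   (simplify)

¬x1 ∨ ¬x2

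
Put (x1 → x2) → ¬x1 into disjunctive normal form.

(x1 → x2) → ¬x1
≡ ¬(x1 → x2) ∨ ¬x1   [eliminate →]
≡ ¬(¬x1 ∨ x2) ∨ ¬x1   [eliminate →]
≡ ¬¬x1 ∧ ¬x2 ∨ ¬x1   [De Morgan]
≡ x1 ∧ ¬x2 ∨ ¬x1   [double negation]

x1 ∧ ¬x2 ∨ ¬x1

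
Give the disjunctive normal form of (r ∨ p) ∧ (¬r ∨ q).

(r ∧ q) ∨ (p ∧ ¬r) ∨ (p ∧ q)

(r ∨ p) ∧ (¬r ∨ q)
⇔ (r ∧ ¬r) ∨ (r ∧ q) ∨ (p ∧ ¬r) ∨ (p ∧ q)   [distribute ∧ over ∨]
⇔ (r ∧ q) ∨ (p ∧ ¬r) ∨ (p ∧ q)   [simplify]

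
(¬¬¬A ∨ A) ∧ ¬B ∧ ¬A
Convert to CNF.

(¬¬¬A ∨ A) ∧ ¬B ∧ ¬A
⇔ (¬A ∨ A) ∧ ¬B ∧ ¬A   [double negation]
⇔ ¬B ∧ ¬A   [simplify]

¬B ∧ ¬A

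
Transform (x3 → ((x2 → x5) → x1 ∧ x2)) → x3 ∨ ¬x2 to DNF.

(x3 → ((x2 → x5) → x1 ∧ x2)) → x3 ∨ ¬x2
≡ ¬(x3 → ((x2 → x5) → x1 ∧ x2)) ∨ x3 ∨ ¬x2   [eliminate →]
≡ ¬(¬x3 ∨ ((x2 → x5) → x1 ∧ x2)) ∨ x3 ∨ ¬x2   [eliminate →]
≡ ¬(¬x3 ∨ ¬(x2 → x5) ∨ x1 ∧ x2) ∨ x3 ∨ ¬x2   [eliminate →]
≡ ¬(¬x3 ∨ ¬(¬x2 ∨ x5) ∨ x1 ∧ x2) ∨ x3 ∨ ¬x2   [eliminate →]
≡ ¬¬x3 ∧ ¬¬(¬x2 ∨ x5) ∧ ¬(x1 ∧ x2) ∨ x3 ∨ ¬x2   [De Morgan]
≡ x3 ∧ ¬¬(¬x2 ∨ x5) ∧ ¬(x1 ∧ x2) ∨ x3 ∨ ¬x2   [double negation]
≡ x3 ∧ (¬x2 ∨ x5) ∧ ¬(x1 ∧ x2) ∨ x3 ∨ ¬x2   [double negation]
≡ x3 ∧ (¬x2 ∨ x5) ∧ (¬x1 ∨ ¬x2) ∨ x3 ∨ ¬x2   [De Morgan]
≡ x3 ∧ ¬x2 ∧ ¬x1 ∨ x3 ∧ ¬x2 ∧ ¬x2 ∨ x3 ∧ x5 ∧ ¬x1 ∨ x3 ∧ x5 ∧ ¬x2 ∨ x3 ∨ ¬x2   [distribute ∧ over ∨]
≡ x3 ∨ ¬x2   [simplify]

x3 ∨ ¬x2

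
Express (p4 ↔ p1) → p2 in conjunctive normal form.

(p4 ↔ p1) → p2
= ¬(p4 ↔ p1) ∨ p2   (eliminate →)
= ¬((p4 → p1) ∧ (p1 → p4)) ∨ p2   (eliminate ↔)
= ¬((¬p4 ∨ p1) ∧ (p1 → p4)) ∨ p2   (eliminate →)
= ¬((¬p4 ∨ p1) ∧ (¬p1 ∨ p4)) ∨ p2   (eliminate →)
= ¬(¬p4 ∨ p1) ∨ ¬(¬p1 ∨ p4) ∨ p2   (De Morgan)
= (¬¬p4 ∧ ¬p1) ∨ ¬(¬p1 ∨ p4) ∨ p2   (De Morgan)
= (p4 ∧ ¬p1) ∨ ¬(¬p1 ∨ p4) ∨ p2   (double negation)
= (p4 ∧ ¬p1) ∨ (¬¬p1 ∧ ¬p4) ∨ p2   (De Morgan)
= (p4 ∧ ¬p1) ∨ (p1 ∧ ¬p4) ∨ p2   (double negation)
= (p4 ∨ p1 ∨ p2) ∧ (p4 ∨ ¬p4 ∨ p2) ∧ (¬p1 ∨ p1 ∨ p2) ∧ (¬p1 ∨ ¬p4 ∨ p2)   (distribute ∨ over ∧)
= (p4 ∨ p1 ∨ p2) ∧ (¬p1 ∨ ¬p4 ∨ p2)   (simplify)

(p4 ∨ p1 ∨ p2) ∧ (¬p1 ∨ ¬p4 ∨ p2)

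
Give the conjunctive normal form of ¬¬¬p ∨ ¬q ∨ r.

¬¬¬p ∨ ¬q ∨ r
≡ ¬p ∨ ¬q ∨ r   [double negation]

¬p ∨ ¬q ∨ r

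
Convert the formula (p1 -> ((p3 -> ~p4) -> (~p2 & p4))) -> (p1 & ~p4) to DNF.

(p1 -> ((p3 -> ~p4) -> (~p2 & p4))) -> (p1 & ~p4)
≡ ~(p1 -> ((p3 -> ~p4) -> (~p2 & p4))) | (p1 & ~p4)   [eliminate ->]
≡ ~(~p1 | ((p3 -> ~p4) -> (~p2 & p4))) | (p1 & ~p4)   [eliminate ->]
≡ ~(~p1 | ~(p3 -> ~p4) | (~p2 & p4)) | (p1 & ~p4)   [eliminate ->]
≡ ~(~p1 | ~(~p3 | ~p4) | (~p2 & p4)) | (p1 & ~p4)   [eliminate ->]
≡ (~~p1 & ~~(~p3 | ~p4) & ~(~p2 & p4)) | (p1 & ~p4)   [De Morgan]
≡ (p1 & ~~(~p3 | ~p4) & ~(~p2 & p4)) | (p1 & ~p4)   [double negation]
≡ (p1 & (~p3 | ~p4) & ~(~p2 & p4)) | (p1 & ~p4)   [double negation]
≡ (p1 & (~p3 | ~p4) & (~~p2 | ~p4)) | (p1 & ~p4)   [De Morgan]
≡ (p1 & (~p3 | ~p4) & (p2 | ~p4)) | (p1 & ~p4)   [double negation]
≡ (p1 & ~p3 & p2) | (p1 & ~p3 & ~p4) | (p1 & ~p4 & p2) | (p1 & ~p4 & ~p4) | (p1 & ~p4)   [distribute & over |]
≡ (p1 & ~p3 & p2) | (p1 & ~p4)   [simplify]

(p1 & ~p3 & p2) | (p1 & ~p4)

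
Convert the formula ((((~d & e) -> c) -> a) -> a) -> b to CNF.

(~d | a | b) & (e | a | b) & (~c | a | b) & (~a | b)

((((~d & e) -> c) -> a) -> a) -> b
≡ ~((((~d & e) -> c) -> a) -> a) | b   (eliminate ->)
≡ ~(~(((~d & e) -> c) -> a) | a) | b   (eliminate ->)
≡ ~(~(~((~d & e) -> c) | a) | a) | b   (eliminate ->)
≡ ~(~(~(~(~d & e) | c) | a) | a) | b   (eliminate ->)
≡ (~~(~(~(~d & e) | c) | a) & ~a) | b   (De Morgan)
≡ ((~(~(~d & e) | c) | a) & ~a) | b   (double negation)
≡ (((~~(~d & e) & ~c) | a) & ~a) | b   (De Morgan)
≡ (((~d & e & ~c) | a) & ~a) | b   (double negation)
≡ (~d | a | b) & (e | a | b) & (~c | a | b) & (~a | b)   (distribute | over &)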